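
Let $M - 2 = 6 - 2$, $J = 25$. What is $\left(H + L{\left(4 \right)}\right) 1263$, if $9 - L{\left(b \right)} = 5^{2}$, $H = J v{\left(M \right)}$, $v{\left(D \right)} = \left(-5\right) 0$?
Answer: $-20208$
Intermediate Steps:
$M = 6$ ($M = 2 + \left(6 - 2\right) = 2 + 4 = 6$)
$v{\left(D \right)} = 0$
$H = 0$ ($H = 25 \cdot 0 = 0$)
$L{\left(b \right)} = -16$ ($L{\left(b \right)} = 9 - 5^{2} = 9 - 25 = -16$)
$\left(H + L{\left(4 \right)}\right) 1263 = \left(0 - 16\right) 1263 = \left(-16\right) 1263 = -20208$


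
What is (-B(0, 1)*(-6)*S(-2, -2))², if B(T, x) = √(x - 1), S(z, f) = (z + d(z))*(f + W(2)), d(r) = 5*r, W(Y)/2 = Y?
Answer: 0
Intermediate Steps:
W(Y) = 2*Y
S(z, f) = 6*z*(4 + f) (S(z, f) = (z + 5*z)*(f + 2*2) = (6*z)*(f + 4) = (6*z)*(4 + f) = 6*z*(4 + f))
B(T, x) = √(-1 + x)
(-B(0, 1)*(-6)*S(-2, -2))² = (-√(-1 + 1)*(-6)*6*(-2)*(4 - 2))² = (-√0*(-6)*6*(-2)*2)² = (-0*(-6)*(-24))² = (-0*(-24))² = (-1*0)² = 0² = 0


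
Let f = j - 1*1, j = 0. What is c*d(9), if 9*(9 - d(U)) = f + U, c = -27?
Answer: -219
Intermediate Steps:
f = -1 (f = 0 - 1*1 = 0 - 1 = -1)
d(U) = 82/9 - U/9 (d(U) = 9 - (-1 + U)/9 = 9 + (⅑ - U/9) = 82/9 - U/9)
c*d(9) = -27*(82/9 - ⅑*9) = -27*(82/9 - 1) = -27*73/9 = -219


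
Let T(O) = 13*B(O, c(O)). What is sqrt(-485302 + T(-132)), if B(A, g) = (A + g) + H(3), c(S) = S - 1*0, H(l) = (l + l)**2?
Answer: I*sqrt(488266) ≈ 698.76*I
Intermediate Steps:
H(l) = 4*l**2 (H(l) = (2*l)**2 = 4*l**2)
c(S) = S (c(S) = S + 0 = S)
B(A, g) = 36 + A + g (B(A, g) = (A + g) + 4*3**2 = (A + g) + 4*9 = (A + g) + 36 = 36 + A + g)
T(O) = 468 + 26*O (T(O) = 13*(36 + O + O) = 13*(36 + 2*O) = 468 + 26*O)
sqrt(-485302 + T(-132)) = sqrt(-485302 + (468 + 26*(-132))) = sqrt(-485302 + (468 - 3432)) = sqrt(-485302 - 2964) = sqrt(-488266) = I*sqrt(488266)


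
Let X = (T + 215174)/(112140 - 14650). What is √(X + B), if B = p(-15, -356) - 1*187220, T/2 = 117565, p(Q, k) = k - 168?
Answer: 4*I*√27880178403710/48745 ≈ 433.29*I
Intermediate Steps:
p(Q, k) = -168 + k
T = 235130 (T = 2*117565 = 235130)
B = -187744 (B = (-168 - 356) - 1*187220 = -524 - 187220 = -187744)
X = 225152/48745 (X = (235130 + 215174)/(112140 - 14650) = 450304/97490 = 450304*(1/97490) = 225152/48745 ≈ 4.6190)
√(X + B) = √(225152/48745 - 187744) = √(-9151356128/48745) = 4*I*√27880178403710/48745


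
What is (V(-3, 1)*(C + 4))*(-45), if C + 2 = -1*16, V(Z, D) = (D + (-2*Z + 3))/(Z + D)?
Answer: -3150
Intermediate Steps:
V(Z, D) = (3 + D - 2*Z)/(D + Z) (V(Z, D) = (D + (3 - 2*Z))/(D + Z) = (3 + D - 2*Z)/(D + Z))
C = -18 (C = -2 - 1*16 = -2 - 16 = -18)
(V(-3, 1)*(C + 4))*(-45) = (((3 + 1 - 2*(-3))/(1 - 3))*(-18 + 4))*(-45) = (((3 + 1 + 6)/(-2))*(-14))*(-45) = (-½*10*(-14))*(-45) = -5*(-14)*(-45) = 70*(-45) = -3150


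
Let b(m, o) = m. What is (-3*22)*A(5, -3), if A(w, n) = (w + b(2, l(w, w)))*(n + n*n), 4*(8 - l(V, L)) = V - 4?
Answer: -2772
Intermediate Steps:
l(V, L) = 9 - V/4 (l(V, L) = 8 - (V - 4)/4 = 8 - (-4 + V)/4 = 8 + (1 - V/4) = 9 - V/4)
A(w, n) = (2 + w)*(n + n²) (A(w, n) = (w + 2)*(n + n*n) = (2 + w)*(n + n²))
(-3*22)*A(5, -3) = (-3*22)*(-3*(2 + 5 + 2*(-3) - 3*5)) = -(-198)*(2 + 5 - 6 - 15) = -(-198)*(-14) = -66*42 = -2772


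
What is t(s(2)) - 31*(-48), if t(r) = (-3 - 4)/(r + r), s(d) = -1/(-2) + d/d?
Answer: 4457/3 ≈ 1485.7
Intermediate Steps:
s(d) = 3/2 (s(d) = -1*(-1/2) + 1 = 1/2 + 1 = 3/2)
t(r) = -7/(2*r) (t(r) = -7*1/(2*r) = -7/(2*r))
t(s(2)) - 31*(-48) = -7/(2*3/2) - 31*(-48) = -7/2*2/3 + 1488 = -7/3 + 1488 = 4457/3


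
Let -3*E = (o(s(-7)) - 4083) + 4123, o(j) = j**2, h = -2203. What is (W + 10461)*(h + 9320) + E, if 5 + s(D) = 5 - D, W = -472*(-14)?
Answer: 364440130/3 ≈ 1.2148e+8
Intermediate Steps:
W = 6608
s(D) = -D (s(D) = -5 + (5 - D) = -D)
E = -89/3 (E = -(((-1*(-7))**2 - 4083) + 4123)/3 = -((7**2 - 4083) + 4123)/3 = -((49 - 4083) + 4123)/3 = -(-4034 + 4123)/3 = -1/3*89 = -89/3 ≈ -29.667)
(W + 10461)*(h + 9320) + E = (6608 + 10461)*(-2203 + 9320) - 89/3 = 17069*7117 - 89/3 = 121480073 - 89/3 = 364440130/3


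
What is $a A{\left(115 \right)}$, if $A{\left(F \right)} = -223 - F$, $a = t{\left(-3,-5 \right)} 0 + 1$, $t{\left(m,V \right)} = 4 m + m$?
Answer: $-338$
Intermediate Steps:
$t{\left(m,V \right)} = 5 m$
$a = 1$ ($a = 5 \left(-3\right) 0 + 1 = \left(-15\right) 0 + 1 = 0 + 1 = 1$)
$a A{\left(115 \right)} = 1 \left(-223 - 115\right) = 1 \left(-338\right) = -338$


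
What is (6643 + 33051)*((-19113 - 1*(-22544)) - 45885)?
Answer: -1685169076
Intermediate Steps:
(6643 + 33051)*((-19113 - 1*(-22544)) - 45885) = 39694*((-19113 + 22544) - 45885) = 39694*(3431 - 45885) = 39694*(-42454) = -1685169076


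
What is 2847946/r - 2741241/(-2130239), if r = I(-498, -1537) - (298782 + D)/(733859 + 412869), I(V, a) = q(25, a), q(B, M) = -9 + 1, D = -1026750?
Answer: -434809546548764821/1124480739974 ≈ -3.8668e+5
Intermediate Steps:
q(B, M) = -8
I(V, a) = -8
r = -1055732/143341 (r = -8 - (298782 - 1026750)/(733859 + 412869) = -8 - (-727968)/1146728 = -8 - 1*(-90996/143341) = -8 + 90996/143341 = -1055732/143341 ≈ -7.3652)
2847946/r - 2741241/(-2130239) = 2847946/(-1055732/143341) - 2741241/(-2130239) = 2847946*(-143341/1055732) - 2741241*(-1/2130239) = -204113713793/527866 + 2741241/2130239 = -434809546548764821/1124480739974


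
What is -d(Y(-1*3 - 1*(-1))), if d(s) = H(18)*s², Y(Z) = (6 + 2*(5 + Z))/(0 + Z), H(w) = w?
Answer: -648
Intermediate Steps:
Y(Z) = (16 + 2*Z)/Z (Y(Z) = (6 + (10 + 2*Z))/Z = (16 + 2*Z)/Z)
d(s) = 18*s²
-d(Y(-1*3 - 1*(-1))) = -18*(2 + 16/(-1*3 - 1*(-1)))² = -18*(2 + 16/(-3 + 1))² = -18*(2 + 16/(-2))² = -18*(2 + 16*(-½))² = -18*(2 - 8)² = -18*(-6)² = -18*36 = -1*648 = -648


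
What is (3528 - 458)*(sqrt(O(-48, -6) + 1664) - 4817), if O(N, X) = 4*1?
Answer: -14788190 + 6140*sqrt(417) ≈ -1.4663e+7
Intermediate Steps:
O(N, X) = 4
(3528 - 458)*(sqrt(O(-48, -6) + 1664) - 4817) = (3528 - 458)*(sqrt(4 + 1664) - 4817) = 3070*(sqrt(1668) - 4817) = 3070*(2*sqrt(417) - 4817) = 3070*(-4817 + 2*sqrt(417)) = -14788190 + 6140*sqrt(417)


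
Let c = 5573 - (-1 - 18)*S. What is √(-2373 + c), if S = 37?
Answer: √3903 ≈ 62.474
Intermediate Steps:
c = 6276 (c = 5573 - (-1 - 18)*37 = 5573 - (-19)*37 = 5573 - 1*(-703) = 5573 + 703 = 6276)
√(-2373 + c) = √(-2373 + 6276) = √3903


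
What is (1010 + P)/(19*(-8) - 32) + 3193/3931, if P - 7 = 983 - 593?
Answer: -4943405/723304 ≈ -6.8345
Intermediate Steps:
P = 397 (P = 7 + (983 - 593) = 7 + 390 = 397)
(1010 + P)/(19*(-8) - 32) + 3193/3931 = (1010 + 397)/(19*(-8) - 32) + 3193/3931 = 1407/(-152 - 32) + 3193*(1/3931) = 1407/(-184) + 3193/3931 = 1407*(-1/184) + 3193/3931 = -1407/184 + 3193/3931 = -4943405/723304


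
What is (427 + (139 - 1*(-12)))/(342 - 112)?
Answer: 289/115 ≈ 2.5130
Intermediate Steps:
(427 + (139 - 1*(-12)))/(342 - 112) = (427 + (139 + 12))/230 = (427 + 151)*(1/230) = 578*(1/230) = 289/115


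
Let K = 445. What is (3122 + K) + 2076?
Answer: 5643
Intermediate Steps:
(3122 + K) + 2076 = (3122 + 445) + 2076 = 3567 + 2076 = 5643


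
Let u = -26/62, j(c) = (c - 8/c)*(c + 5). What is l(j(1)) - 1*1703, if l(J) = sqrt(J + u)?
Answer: -1703 + I*sqrt(40765)/31 ≈ -1703.0 + 6.513*I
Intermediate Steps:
j(c) = (5 + c)*(c - 8/c) (j(c) = (c - 8/c)*(5 + c) = (5 + c)*(c - 8/c))
u = -13/31 (u = -26*1/62 = -13/31 ≈ -0.41935)
l(J) = sqrt(-13/31 + J) (l(J) = sqrt(J - 13/31) = sqrt(-13/31 + J))
l(j(1)) - 1*1703 = sqrt(-403 + 961*(-8 + 1**2 - 40/1 + 5*1))/31 - 1*1703 = sqrt(-403 + 961*(-8 + 1 - 40*1 + 5))/31 - 1703 = sqrt(-403 + 961*(-8 + 1 - 40 + 5))/31 - 1703 = sqrt(-403 + 961*(-42))/31 - 1703 = sqrt(-403 - 40362)/31 - 1703 = sqrt(-40765)/31 - 1703 = (I*sqrt(40765))/31 - 1703 = I*sqrt(40765)/31 - 1703 = -1703 + I*sqrt(40765)/31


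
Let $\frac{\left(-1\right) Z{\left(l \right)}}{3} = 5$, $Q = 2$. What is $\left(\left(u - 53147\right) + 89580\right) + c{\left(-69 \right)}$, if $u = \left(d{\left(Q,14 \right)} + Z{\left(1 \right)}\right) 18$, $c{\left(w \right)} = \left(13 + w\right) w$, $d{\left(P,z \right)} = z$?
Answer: $40279$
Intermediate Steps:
$Z{\left(l \right)} = -15$ ($Z{\left(l \right)} = \left(-3\right) 5 = -15$)
$c{\left(w \right)} = w \left(13 + w\right)$
$u = -18$ ($u = \left(14 - 15\right) 18 = \left(-1\right) 18 = -18$)
$\left(\left(u - 53147\right) + 89580\right) + c{\left(-69 \right)} = \left(\left(-18 - 53147\right) + 89580\right) - 69 \left(13 - 69\right) = \left(-53165 + 89580\right) - -3864 = 36415 + 3864 = 40279$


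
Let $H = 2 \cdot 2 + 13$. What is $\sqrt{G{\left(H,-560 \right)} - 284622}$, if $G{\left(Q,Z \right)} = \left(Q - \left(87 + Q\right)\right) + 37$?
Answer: $32 i \sqrt{278} \approx 533.55 i$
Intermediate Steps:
$H = 17$ ($H = 4 + 13 = 17$)
$G{\left(Q,Z \right)} = -50$ ($G{\left(Q,Z \right)} = -87 + 37 = -50$)
$\sqrt{G{\left(H,-560 \right)} - 284622} = \sqrt{-50 - 284622} = \sqrt{-284672} = 32 i \sqrt{278}$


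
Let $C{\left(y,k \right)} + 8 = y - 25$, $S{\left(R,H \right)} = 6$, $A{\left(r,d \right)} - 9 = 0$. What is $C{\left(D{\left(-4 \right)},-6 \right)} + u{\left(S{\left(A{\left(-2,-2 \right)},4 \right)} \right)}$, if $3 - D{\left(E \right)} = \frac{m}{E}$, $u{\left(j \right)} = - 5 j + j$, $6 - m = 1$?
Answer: $- \frac{211}{4} \approx -52.75$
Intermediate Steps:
$m = 5$ ($m = 6 - 1 = 5$)
$A{\left(r,d \right)} = 9$ ($A{\left(r,d \right)} = 9 + 0 = 9$)
$u{\left(j \right)} = - 4 j$
$D{\left(E \right)} = 3 - \frac{5}{E}$
$C{\left(y,k \right)} = -33 + y$ ($C{\left(y,k \right)} = -8 + \left(y - 25\right) = -8 + \left(-25 + y\right) = -33 + y$)
$C{\left(D{\left(-4 \right)},-6 \right)} + u{\left(S{\left(A{\left(-2,-2 \right)},4 \right)} \right)} = \left(-33 + \left(3 - \frac{5}{-4}\right)\right) - 24 = \left(-33 + \left(3 - - \frac{5}{4}\right)\right) - 24 = \left(-33 + \left(3 + \frac{5}{4}\right)\right) - 24 = \left(-33 + \frac{17}{4}\right) - 24 = - \frac{115}{4} - 24 = - \frac{211}{4}$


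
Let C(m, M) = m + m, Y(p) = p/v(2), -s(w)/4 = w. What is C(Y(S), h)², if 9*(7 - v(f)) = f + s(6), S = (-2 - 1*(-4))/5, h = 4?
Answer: 1296/180625 ≈ 0.0071751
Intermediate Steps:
s(w) = -4*w
S = ⅖ (S = (-2 + 4)*(⅕) = 2*(⅕) = ⅖ ≈ 0.40000)
v(f) = 29/3 - f/9 (v(f) = 7 - (f - 4*6)/9 = 7 - (f - 24)/9 = 7 - (-24 + f)/9 = 7 + (8/3 - f/9) = 29/3 - f/9)
Y(p) = 9*p/85 (Y(p) = p/(29/3 - ⅑*2) = p/(29/3 - 2/9) = p/(85/9) = p*(9/85) = 9*p/85)
C(m, M) = 2*m
C(Y(S), h)² = (2*((9/85)*(⅖)))² = (2*(18/425))² = (36/425)² = 1296/180625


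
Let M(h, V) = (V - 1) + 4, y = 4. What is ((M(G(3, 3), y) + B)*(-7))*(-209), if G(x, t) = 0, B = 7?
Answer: 20482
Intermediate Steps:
M(h, V) = 3 + V (M(h, V) = (-1 + V) + 4 = 3 + V)
((M(G(3, 3), y) + B)*(-7))*(-209) = (((3 + 4) + 7)*(-7))*(-209) = ((7 + 7)*(-7))*(-209) = (14*(-7))*(-209) = -98*(-209) = 20482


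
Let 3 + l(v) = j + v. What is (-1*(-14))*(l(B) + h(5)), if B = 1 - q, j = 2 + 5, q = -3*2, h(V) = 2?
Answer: 182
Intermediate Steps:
q = -6
j = 7
B = 7 (B = 1 - 1*(-6) = 1 + 6 = 7)
l(v) = 4 + v (l(v) = -3 + (7 + v) = 4 + v)
(-1*(-14))*(l(B) + h(5)) = (-1*(-14))*((4 + 7) + 2) = 14*(11 + 2) = 14*13 = 182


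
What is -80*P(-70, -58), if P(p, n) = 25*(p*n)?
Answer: -8120000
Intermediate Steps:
P(p, n) = 25*n*p (P(p, n) = 25*(n*p) = 25*n*p)
-80*P(-70, -58) = -2000*(-58)*(-70) = -80*101500 = -8120000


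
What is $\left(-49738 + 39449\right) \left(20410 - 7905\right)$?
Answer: $-128663945$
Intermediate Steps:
$\left(-49738 + 39449\right) \left(20410 - 7905\right) = \left(-10289\right) 12505 = -128663945$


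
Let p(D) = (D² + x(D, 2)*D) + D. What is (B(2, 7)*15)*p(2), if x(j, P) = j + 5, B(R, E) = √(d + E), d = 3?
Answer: 300*√10 ≈ 948.68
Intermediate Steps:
B(R, E) = √(3 + E)
x(j, P) = 5 + j
p(D) = D + D² + D*(5 + D) (p(D) = (D² + (5 + D)*D) + D = (D² + D*(5 + D)) + D = D + D² + D*(5 + D))
(B(2, 7)*15)*p(2) = (√(3 + 7)*15)*(2*2*(3 + 2)) = (√10*15)*(2*2*5) = (15*√10)*20 = 300*√10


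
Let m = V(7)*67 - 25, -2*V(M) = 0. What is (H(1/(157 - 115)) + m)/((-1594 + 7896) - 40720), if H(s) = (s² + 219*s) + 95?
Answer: -132679/60713352 ≈ -0.0021853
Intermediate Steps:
H(s) = 95 + s² + 219*s
V(M) = 0 (V(M) = -½*0 = 0)
m = -25 (m = 0*67 - 25 = 0 - 25 = -25)
(H(1/(157 - 115)) + m)/((-1594 + 7896) - 40720) = ((95 + (1/(157 - 115))² + 219/(157 - 115)) - 25)/((-1594 + 7896) - 40720) = ((95 + (1/42)² + 219/42) - 25)/(6302 - 40720) = ((95 + (1/42)² + 219*(1/42)) - 25)/(-34418) = ((95 + 1/1764 + 73/14) - 25)*(-1/34418) = (176779/1764 - 25)*(-1/34418) = (132679/1764)*(-1/34418) = -132679/60713352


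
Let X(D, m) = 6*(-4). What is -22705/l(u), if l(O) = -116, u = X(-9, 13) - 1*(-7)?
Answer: 22705/116 ≈ 195.73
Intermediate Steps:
X(D, m) = -24
u = -17 (u = -24 - 1*(-7) = -24 + 7 = -17)
-22705/l(u) = -22705/(-116) = -22705*(-1/116) = 22705/116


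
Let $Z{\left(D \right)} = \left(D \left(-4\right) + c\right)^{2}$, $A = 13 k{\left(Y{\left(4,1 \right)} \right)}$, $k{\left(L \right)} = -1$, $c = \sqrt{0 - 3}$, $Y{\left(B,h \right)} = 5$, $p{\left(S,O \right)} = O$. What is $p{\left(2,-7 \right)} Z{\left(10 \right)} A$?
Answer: $145327 - 7280 i \sqrt{3} \approx 1.4533 \cdot 10^{5} - 12609.0 i$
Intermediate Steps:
$c = i \sqrt{3}$ ($c = \sqrt{-3} = i \sqrt{3} \approx 1.732 i$)
$A = -13$ ($A = 13 \left(-1\right) = -13$)
$Z{\left(D \right)} = \left(- 4 D + i \sqrt{3}\right)^{2}$ ($Z{\left(D \right)} = \left(D \left(-4\right) + i \sqrt{3}\right)^{2} = \left(- 4 D + i \sqrt{3}\right)^{2}$)
$p{\left(2,-7 \right)} Z{\left(10 \right)} A = - 7 \left(4 \cdot 10 - i \sqrt{3}\right)^{2} \left(-13\right) = - 7 \left(40 - i \sqrt{3}\right)^{2} \left(-13\right) = 91 \left(40 - i \sqrt{3}\right)^{2}$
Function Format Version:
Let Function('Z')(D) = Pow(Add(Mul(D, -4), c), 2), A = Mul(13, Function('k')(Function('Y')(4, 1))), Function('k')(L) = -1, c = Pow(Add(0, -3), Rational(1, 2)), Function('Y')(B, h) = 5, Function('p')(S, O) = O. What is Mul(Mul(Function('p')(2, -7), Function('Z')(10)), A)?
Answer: Add(145327, Mul(-7280, I, Pow(3, Rational(1, 2)))) ≈ Add(1.4533e+5, Mul(-12609., I))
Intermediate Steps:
c = Mul(I, Pow(3, Rational(1, 2))) (c = Pow(-3, Rational(1, 2)) = Mul(I, Pow(3, Rational(1, 2))) ≈ Mul(1.7320, I))
A = -13 (A = Mul(13, -1) = -13)
Function('Z')(D) = Pow(Add(Mul(-4, D), Mul(I, Pow(3, Rational(1, 2)))), 2) (Function('Z')(D) = Pow(Add(Mul(D, -4), Mul(I, Pow(3, Rational(1, 2)))), 2) = Pow(Add(Mul(-4, D), Mul(I, Pow(3, Rational(1, 2)))), 2))
Mul(Mul(Function('p')(2, -7), Function('Z')(10)), A) = Mul(Mul(-7, Pow(Add(Mul(4, 10), Mul(-1, I, Pow(3, Rational(1, 2)))), 2)), -13) = Mul(Mul(-7, Pow(Add(40, Mul(-1, I, Pow(3, Rational(1, 2)))), 2)), -13) = Mul(91, Pow(Add(40, Mul(-1, I, Pow(3, Rational(1, 2)))), 2))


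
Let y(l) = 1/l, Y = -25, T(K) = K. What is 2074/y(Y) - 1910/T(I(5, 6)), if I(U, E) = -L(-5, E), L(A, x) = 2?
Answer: -50895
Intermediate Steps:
I(U, E) = -2 (I(U, E) = -1*2 = -2)
2074/y(Y) - 1910/T(I(5, 6)) = 2074/(1/(-25)) - 1910/(-2) = 2074/(-1/25) - 1910*(-½) = 2074*(-25) + 955 = -51850 + 955 = -50895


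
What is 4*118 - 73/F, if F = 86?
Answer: 40519/86 ≈ 471.15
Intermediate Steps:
4*118 - 73/F = 4*118 - 73/86 = 472 - 73*1/86 = 472 - 73/86 = 40519/86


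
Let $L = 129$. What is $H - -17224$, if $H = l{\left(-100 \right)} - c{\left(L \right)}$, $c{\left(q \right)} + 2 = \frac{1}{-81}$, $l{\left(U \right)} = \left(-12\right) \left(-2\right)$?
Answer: $\frac{1397251}{81} \approx 17250.0$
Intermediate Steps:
$l{\left(U \right)} = 24$
$c{\left(q \right)} = - \frac{163}{81}$ ($c{\left(q \right)} = -2 + \frac{1}{-81} = -2 - \frac{1}{81} = - \frac{163}{81}$)
$H = \frac{2107}{81}$ ($H = 24 - - \frac{163}{81} = 24 + \frac{163}{81} = \frac{2107}{81} \approx 26.012$)
$H - -17224 = \frac{2107}{81} - -17224 = \frac{2107}{81} + 17224 = \frac{1397251}{81}$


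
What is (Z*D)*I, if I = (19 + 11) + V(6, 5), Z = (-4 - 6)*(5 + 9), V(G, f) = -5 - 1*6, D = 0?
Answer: 0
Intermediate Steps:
V(G, f) = -11 (V(G, f) = -5 - 6 = -11)
Z = -140 (Z = -10*14 = -140)
I = 19 (I = (19 + 11) - 11 = 30 - 11 = 19)
(Z*D)*I = -140*0*19 = 0*19 = 0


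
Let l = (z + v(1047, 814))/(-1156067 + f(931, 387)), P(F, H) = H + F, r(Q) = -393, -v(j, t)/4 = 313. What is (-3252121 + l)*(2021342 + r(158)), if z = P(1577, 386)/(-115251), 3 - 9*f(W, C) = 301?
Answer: -2627141407393391239513288/399725081717 ≈ -6.5724e+12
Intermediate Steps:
v(j, t) = -1252 (v(j, t) = -4*313 = -1252)
f(W, C) = -298/9 (f(W, C) = ⅓ - ⅑*301 = ⅓ - 301/9 = -298/9)
P(F, H) = F + H
z = -1963/115251 (z = (1577 + 386)/(-115251) = 1963*(-1/115251) = -1963/115251 ≈ -0.017032)
l = 432888645/399725081717 (l = (-1963/115251 - 1252)/(-1156067 - 298/9) = -144296215/(115251*(-10404901/9)) = -144296215/115251*(-9/10404901) = 432888645/399725081717 ≈ 0.0010830)
(-3252121 + l)*(2021342 + r(158)) = (-3252121 + 432888645/399725081717)*(2021342 - 393) = -1299954332045683112/399725081717*2020949 = -2627141407393391239513288/399725081717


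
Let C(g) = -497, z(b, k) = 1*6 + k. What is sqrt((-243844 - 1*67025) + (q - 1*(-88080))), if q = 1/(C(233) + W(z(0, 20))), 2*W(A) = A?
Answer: I*sqrt(107829877)/22 ≈ 472.01*I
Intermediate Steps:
z(b, k) = 6 + k
W(A) = A/2
q = -1/484 (q = 1/(-497 + (6 + 20)/2) = 1/(-497 + (1/2)*26) = 1/(-497 + 13) = 1/(-484) = -1/484 ≈ -0.0020661)
sqrt((-243844 - 1*67025) + (q - 1*(-88080))) = sqrt((-243844 - 1*67025) + (-1/484 - 1*(-88080))) = sqrt((-243844 - 67025) + (-1/484 + 88080)) = sqrt(-310869 + 42630719/484) = sqrt(-107829877/484) = I*sqrt(107829877)/22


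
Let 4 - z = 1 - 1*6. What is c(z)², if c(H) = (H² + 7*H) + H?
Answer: 23409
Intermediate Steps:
z = 9 (z = 4 - (1 - 1*6) = 4 - (1 - 6) = 4 - 1*(-5) = 4 + 5 = 9)
c(H) = H² + 8*H
c(z)² = (9*(8 + 9))² = (9*17)² = 153² = 23409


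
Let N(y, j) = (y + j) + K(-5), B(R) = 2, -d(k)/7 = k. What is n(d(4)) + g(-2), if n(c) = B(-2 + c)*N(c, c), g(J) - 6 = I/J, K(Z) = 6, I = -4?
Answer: -92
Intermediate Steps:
d(k) = -7*k
g(J) = 6 - 4/J
N(y, j) = 6 + j + y (N(y, j) = (y + j) + 6 = (j + y) + 6 = 6 + j + y)
n(c) = 12 + 4*c (n(c) = 2*(6 + c + c) = 2*(6 + 2*c) = 12 + 4*c)
n(d(4)) + g(-2) = (12 + 4*(-7*4)) + (6 - 4/(-2)) = (12 + 4*(-28)) + (6 - 4*(-½)) = (12 - 112) + (6 + 2) = -100 + 8 = -92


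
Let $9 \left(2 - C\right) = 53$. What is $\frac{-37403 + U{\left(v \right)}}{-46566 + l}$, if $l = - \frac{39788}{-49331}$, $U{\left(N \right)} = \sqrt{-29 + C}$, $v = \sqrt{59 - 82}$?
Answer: $\frac{1845127393}{2297107558} - \frac{49331 i \sqrt{74}}{3445661337} \approx 0.80324 - 0.00012316 i$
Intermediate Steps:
$v = i \sqrt{23}$ ($v = \sqrt{-23} = i \sqrt{23} \approx 4.7958 i$)
$C = - \frac{35}{9}$ ($C = 2 - \frac{53}{9} = - \frac{35}{9} \approx -3.8889$)
$U{\left(N \right)} = \frac{2 i \sqrt{74}}{3}$ ($U{\left(N \right)} = \sqrt{-29 - \frac{35}{9}} = \sqrt{- \frac{296}{9}} = \frac{2 i \sqrt{74}}{3}$)
$l = \frac{39788}{49331}$ ($l = \left(-39788\right) \left(- \frac{1}{49331}\right) = \frac{39788}{49331} \approx 0.80655$)
$\frac{-37403 + U{\left(v \right)}}{-46566 + l} = \frac{-37403 + \frac{2 i \sqrt{74}}{3}}{-46566 + \frac{39788}{49331}} = \frac{-37403 + \frac{2 i \sqrt{74}}{3}}{- \frac{2297107558}{49331}} = \left(-37403 + \frac{2 i \sqrt{74}}{3}\right) \left(- \frac{49331}{2297107558}\right) = \frac{1845127393}{2297107558} - \frac{49331 i \sqrt{74}}{3445661337}$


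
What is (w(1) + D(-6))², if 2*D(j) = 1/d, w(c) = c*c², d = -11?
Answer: 441/484 ≈ 0.91116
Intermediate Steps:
w(c) = c³
D(j) = -1/22 (D(j) = (½)/(-11) = (½)*(-1/11) = -1/22)
(w(1) + D(-6))² = (1³ - 1/22)² = (1 - 1/22)² = (21/22)² = 441/484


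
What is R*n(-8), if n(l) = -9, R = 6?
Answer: -54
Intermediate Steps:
R*n(-8) = 6*(-9) = -54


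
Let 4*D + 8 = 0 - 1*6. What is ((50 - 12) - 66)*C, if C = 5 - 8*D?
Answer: -924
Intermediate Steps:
D = -7/2 (D = -2 + (0 - 1*6)/4 = -2 + (0 - 6)/4 = -2 + (¼)*(-6) = -2 - 3/2 = -7/2 ≈ -3.5000)
C = 33 (C = 5 - 8*(-7/2) = 5 + 28 = 33)
((50 - 12) - 66)*C = ((50 - 12) - 66)*33 = (38 - 66)*33 = -28*33 = -924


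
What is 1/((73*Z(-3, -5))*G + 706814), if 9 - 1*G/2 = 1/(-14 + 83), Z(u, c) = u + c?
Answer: 69/48046006 ≈ 1.4361e-6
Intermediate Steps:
Z(u, c) = c + u
G = 1240/69 (G = 18 - 2/(-14 + 83) = 18 - 2/69 = 1240/69 ≈ 17.971)
1/((73*Z(-3, -5))*G + 706814) = 1/((73*(-5 - 3))*(1240/69) + 706814) = 1/((73*(-8))*(1240/69) + 706814) = 1/(-584*1240/69 + 706814) = 1/(-724160/69 + 706814) = 1/(48046006/69) = 69/48046006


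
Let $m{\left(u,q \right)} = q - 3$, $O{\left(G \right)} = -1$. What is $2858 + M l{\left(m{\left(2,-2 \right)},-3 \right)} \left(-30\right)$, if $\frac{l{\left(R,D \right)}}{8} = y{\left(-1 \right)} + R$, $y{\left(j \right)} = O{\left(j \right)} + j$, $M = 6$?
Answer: $12938$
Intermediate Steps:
$y{\left(j \right)} = -1 + j$
$m{\left(u,q \right)} = -3 + q$
$l{\left(R,D \right)} = -16 + 8 R$ ($l{\left(R,D \right)} = 8 \left(\left(-1 - 1\right) + R\right) = 8 \left(-2 + R\right) = -16 + 8 R$)
$2858 + M l{\left(m{\left(2,-2 \right)},-3 \right)} \left(-30\right) = 2858 + 6 \left(-16 + 8 \left(-3 - 2\right)\right) \left(-30\right) = 2858 + 6 \left(-16 + 8 \left(-5\right)\right) \left(-30\right) = 2858 + 6 \left(-16 - 40\right) \left(-30\right) = 2858 + 6 \left(-56\right) \left(-30\right) = 2858 - -10080 = 2858 + 10080 = 12938$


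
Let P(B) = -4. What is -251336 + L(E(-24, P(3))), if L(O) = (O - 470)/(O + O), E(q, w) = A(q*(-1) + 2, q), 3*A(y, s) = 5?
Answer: -502953/2 ≈ -2.5148e+5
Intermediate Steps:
A(y, s) = 5/3 (A(y, s) = (⅓)*5 = 5/3)
E(q, w) = 5/3
L(O) = (-470 + O)/(2*O) (L(O) = (-470 + O)/((2*O)) = (-470 + O)*(1/(2*O)) = (-470 + O)/(2*O))
-251336 + L(E(-24, P(3))) = -251336 + (-470 + 5/3)/(2*(5/3)) = -251336 + (½)*(⅗)*(-1405/3) = -251336 - 281/2 = -502953/2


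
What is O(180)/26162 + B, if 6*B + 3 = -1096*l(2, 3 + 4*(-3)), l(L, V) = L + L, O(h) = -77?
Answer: -28693289/39243 ≈ -731.17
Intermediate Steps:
l(L, V) = 2*L
B = -4387/6 (B = -½ + (-2192*2)/6 = -½ + (-1096*4)/6 = -½ + (⅙)*(-4384) = -½ - 2192/3 = -4387/6 ≈ -731.17)
O(180)/26162 + B = -77/26162 - 4387/6 = -28693289/39243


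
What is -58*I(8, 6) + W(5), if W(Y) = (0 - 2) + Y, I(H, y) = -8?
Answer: 467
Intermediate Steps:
W(Y) = -2 + Y
-58*I(8, 6) + W(5) = -58*(-8) + (-2 + 5) = 464 + 3 = 467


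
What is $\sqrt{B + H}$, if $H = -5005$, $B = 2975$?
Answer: $i \sqrt{2030} \approx 45.056 i$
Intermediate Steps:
$\sqrt{B + H} = \sqrt{2975 - 5005} = \sqrt{-2030} = i \sqrt{2030}$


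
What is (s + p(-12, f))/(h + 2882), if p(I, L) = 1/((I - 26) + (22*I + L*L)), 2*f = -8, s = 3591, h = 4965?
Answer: 1027025/2244242 ≈ 0.45763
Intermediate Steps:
f = -4 (f = (½)*(-8) = -4)
p(I, L) = 1/(-26 + L² + 23*I) (p(I, L) = 1/((-26 + I) + (22*I + L²)) = 1/((-26 + I) + (L² + 22*I)) = 1/(-26 + L² + 23*I))
(s + p(-12, f))/(h + 2882) = (3591 + 1/(-26 + (-4)² + 23*(-12)))/(4965 + 2882) = (3591 + 1/(-26 + 16 - 276))/7847 = (3591 + 1/(-286))*(1/7847) = (3591 - 1/286)*(1/7847) = (1027025/286)*(1/7847) = 1027025/2244242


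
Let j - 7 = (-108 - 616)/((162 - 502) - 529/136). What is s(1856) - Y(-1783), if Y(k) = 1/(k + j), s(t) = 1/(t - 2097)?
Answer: -71691951/19994150480 ≈ -0.0035856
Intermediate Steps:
j = 425847/46769 (j = 7 + (-108 - 616)/((162 - 502) - 529/136) = 7 - 724/(-340 - 529*1/136) = 7 - 724/(-340 - 529/136) = 7 - 724/(-46769/136) = 7 - 724*(-136/46769) = 7 + 98464/46769 = 425847/46769 ≈ 9.1053)
s(t) = 1/(-2097 + t)
Y(k) = 1/(425847/46769 + k) (Y(k) = 1/(k + 425847/46769) = 1/(425847/46769 + k))
s(1856) - Y(-1783) = 1/(-2097 + 1856) - 46769/(425847 + 46769*(-1783)) = 1/(-241) - 46769/(425847 - 83389127) = -1/241 - 46769/(-82963280) = -1/241 - 46769*(-1)/82963280 = -1/241 - 1*(-46769/82963280) = -1/241 + 46769/82963280 = -71691951/19994150480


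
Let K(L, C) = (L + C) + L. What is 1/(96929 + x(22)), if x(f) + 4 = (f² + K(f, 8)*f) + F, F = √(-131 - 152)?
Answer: 98553/9712694092 - I*√283/9712694092 ≈ 1.0147e-5 - 1.732e-9*I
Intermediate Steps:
K(L, C) = C + 2*L (K(L, C) = (C + L) + L = C + 2*L)
F = I*√283 (F = √(-283) = I*√283 ≈ 16.823*I)
x(f) = -4 + f² + I*√283 + f*(8 + 2*f) (x(f) = -4 + ((f² + (8 + 2*f)*f) + I*√283) = -4 + ((f² + f*(8 + 2*f)) + I*√283) = -4 + (f² + I*√283 + f*(8 + 2*f)) = -4 + f² + I*√283 + f*(8 + 2*f))
1/(96929 + x(22)) = 1/(96929 + (-4 + 3*22² + 8*22 + I*√283)) = 1/(96929 + (-4 + 3*484 + 176 + I*√283)) = 1/(96929 + (-4 + 1452 + 176 + I*√283)) = 1/(96929 + (1624 + I*√283)) = 1/(98553 + I*√283)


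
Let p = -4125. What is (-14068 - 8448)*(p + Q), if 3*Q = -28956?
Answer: 310202932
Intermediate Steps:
Q = -9652 (Q = (⅓)*(-28956) = -9652)
(-14068 - 8448)*(p + Q) = (-14068 - 8448)*(-4125 - 9652) = -22516*(-13777) = 310202932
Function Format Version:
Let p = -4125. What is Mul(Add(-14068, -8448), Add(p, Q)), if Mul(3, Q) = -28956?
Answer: 310202932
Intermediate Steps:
Q = -9652 (Q = Mul(Rational(1, 3), -28956) = -9652)
Mul(Add(-14068, -8448), Add(p, Q)) = Mul(Add(-14068, -8448), Add(-4125, -9652)) = Mul(-22516, -13777) = 310202932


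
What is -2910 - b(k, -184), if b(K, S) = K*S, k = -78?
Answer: -17262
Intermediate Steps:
-2910 - b(k, -184) = -2910 - (-78)*(-184) = -2910 - 1*14352 = -2910 - 14352 = -17262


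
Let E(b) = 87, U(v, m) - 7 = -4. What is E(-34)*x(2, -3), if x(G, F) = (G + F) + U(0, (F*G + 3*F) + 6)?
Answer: 174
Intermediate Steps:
U(v, m) = 3 (U(v, m) = 7 - 4 = 3)
x(G, F) = 3 + F + G (x(G, F) = (G + F) + 3 = (F + G) + 3 = 3 + F + G)
E(-34)*x(2, -3) = 87*(3 - 3 + 2) = 87*2 = 174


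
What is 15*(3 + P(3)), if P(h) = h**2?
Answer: 180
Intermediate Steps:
15*(3 + P(3)) = 15*(3 + 3**2) = 15*(3 + 9) = 15*12 = 180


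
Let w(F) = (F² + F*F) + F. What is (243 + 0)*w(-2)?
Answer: 1458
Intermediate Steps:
w(F) = F + 2*F² (w(F) = (F² + F²) + F = 2*F² + F = F + 2*F²)
(243 + 0)*w(-2) = (243 + 0)*(-2*(1 + 2*(-2))) = 243*(-2*(1 - 4)) = 243*(-2*(-3)) = 243*6 = 1458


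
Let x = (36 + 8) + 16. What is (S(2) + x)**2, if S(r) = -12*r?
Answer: 1296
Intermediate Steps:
x = 60 (x = 44 + 16 = 60)
(S(2) + x)**2 = (-12*2 + 60)**2 = (-24 + 60)**2 = 36**2 = 1296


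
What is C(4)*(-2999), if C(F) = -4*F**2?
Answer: 191936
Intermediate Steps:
C(4)*(-2999) = -4*4**2*(-2999) = -4*16*(-2999) = -64*(-2999) = 191936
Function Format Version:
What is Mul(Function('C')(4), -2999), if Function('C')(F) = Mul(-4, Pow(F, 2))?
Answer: 191936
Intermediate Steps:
Mul(Function('C')(4), -2999) = Mul(Mul(-4, Pow(4, 2)), -2999) = Mul(Mul(-4, 16), -2999) = Mul(-64, -2999) = 191936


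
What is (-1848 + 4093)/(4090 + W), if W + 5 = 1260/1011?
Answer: 151313/275413 ≈ 0.54940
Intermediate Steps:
W = -1265/337 (W = -5 + 1260/1011 = -5 + 1260*(1/1011) = -5 + 420/337 = -1265/337 ≈ -3.7537)
(-1848 + 4093)/(4090 + W) = (-1848 + 4093)/(4090 - 1265/337) = 2245/(1377065/337) = 2245*(337/1377065) = 151313/275413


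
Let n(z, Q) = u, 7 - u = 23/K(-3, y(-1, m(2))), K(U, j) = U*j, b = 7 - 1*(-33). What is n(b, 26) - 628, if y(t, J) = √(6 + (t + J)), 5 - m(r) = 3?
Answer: -621 + 23*√7/21 ≈ -618.10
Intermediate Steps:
b = 40 (b = 7 + 33 = 40)
m(r) = 2 (m(r) = 5 - 1*3 = 5 - 3 = 2)
y(t, J) = √(6 + J + t) (y(t, J) = √(6 + (J + t)) = √(6 + J + t))
u = 7 + 23*√7/21 (u = 7 - 23/((-3*√(6 + 2 - 1))) = 7 - 23/((-3*√7)) = 7 - 23*(-√7/21) = 7 - (-23)*√7/21 = 7 + 23*√7/21 ≈ 9.8977)
n(z, Q) = 7 + 23*√7/21
n(b, 26) - 628 = (7 + 23*√7/21) - 628 = -621 + 23*√7/21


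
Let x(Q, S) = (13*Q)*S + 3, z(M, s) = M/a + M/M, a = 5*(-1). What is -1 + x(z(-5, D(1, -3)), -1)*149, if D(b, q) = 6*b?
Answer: -3428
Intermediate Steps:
a = -5
z(M, s) = 1 - M/5 (z(M, s) = M/(-5) + M/M = M*(-1/5) + 1 = -M/5 + 1 = 1 - M/5)
x(Q, S) = 3 + 13*Q*S (x(Q, S) = 13*Q*S + 3 = 3 + 13*Q*S)
-1 + x(z(-5, D(1, -3)), -1)*149 = -1 + (3 + 13*(1 - 1/5*(-5))*(-1))*149 = -1 + (3 + 13*(1 + 1)*(-1))*149 = -1 + (3 + 13*2*(-1))*149 = -1 + (3 - 26)*149 = -1 - 23*149 = -1 - 3427 = -3428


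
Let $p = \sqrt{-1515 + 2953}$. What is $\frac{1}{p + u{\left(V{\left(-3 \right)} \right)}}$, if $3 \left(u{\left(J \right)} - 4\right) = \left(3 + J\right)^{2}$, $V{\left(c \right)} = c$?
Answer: $- \frac{2}{711} + \frac{\sqrt{1438}}{1422} \approx 0.023854$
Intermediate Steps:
$u{\left(J \right)} = 4 + \frac{\left(3 + J\right)^{2}}{3}$
$p = \sqrt{1438} \approx 37.921$
$\frac{1}{p + u{\left(V{\left(-3 \right)} \right)}} = \frac{1}{\sqrt{1438} + \left(4 + \frac{\left(3 - 3\right)^{2}}{3}\right)} = \frac{1}{\sqrt{1438} + \left(4 + \frac{0^{2}}{3}\right)} = \frac{1}{\sqrt{1438} + \left(4 + \frac{1}{3} \cdot 0\right)} = \frac{1}{\sqrt{1438} + \left(4 + 0\right)} = \frac{1}{\sqrt{1438} + 4} = \frac{1}{4 + \sqrt{1438}}$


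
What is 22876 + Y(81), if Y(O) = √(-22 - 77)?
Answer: 22876 + 3*I*√11 ≈ 22876.0 + 9.9499*I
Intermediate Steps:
Y(O) = 3*I*√11 (Y(O) = √(-99) = 3*I*√11)
22876 + Y(81) = 22876 + 3*I*√11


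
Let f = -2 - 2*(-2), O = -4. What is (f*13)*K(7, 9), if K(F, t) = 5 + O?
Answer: 26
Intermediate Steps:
f = 2 (f = -2 + 4 = 2)
K(F, t) = 1 (K(F, t) = 5 - 4 = 1)
(f*13)*K(7, 9) = (2*13)*1 = 26*1 = 26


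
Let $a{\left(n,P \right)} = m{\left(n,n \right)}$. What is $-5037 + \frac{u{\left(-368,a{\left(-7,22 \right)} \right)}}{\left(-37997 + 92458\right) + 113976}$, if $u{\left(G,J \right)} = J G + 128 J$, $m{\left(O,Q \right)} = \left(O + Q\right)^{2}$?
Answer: $- \frac{848464209}{168437} \approx -5037.3$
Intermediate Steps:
$a{\left(n,P \right)} = 4 n^{2}$ ($a{\left(n,P \right)} = \left(n + n\right)^{2} = \left(2 n\right)^{2} = 4 n^{2}$)
$u{\left(G,J \right)} = 128 J + G J$ ($u{\left(G,J \right)} = G J + 128 J = 128 J + G J$)
$-5037 + \frac{u{\left(-368,a{\left(-7,22 \right)} \right)}}{\left(-37997 + 92458\right) + 113976} = -5037 + \frac{4 \left(-7\right)^{2} \left(128 - 368\right)}{\left(-37997 + 92458\right) + 113976} = -5037 + \frac{4 \cdot 49 \left(-240\right)}{54461 + 113976} = -5037 + \frac{196 \left(-240\right)}{168437} = -5037 - \frac{47040}{168437} = - \frac{848464209}{168437}$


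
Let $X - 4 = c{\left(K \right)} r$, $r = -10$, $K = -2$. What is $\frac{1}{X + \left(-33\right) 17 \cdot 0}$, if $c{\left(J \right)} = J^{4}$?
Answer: $- \frac{1}{156} \approx -0.0064103$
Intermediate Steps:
$X = -156$ ($X = 4 + \left(-2\right)^{4} \left(-10\right) = 4 + 16 \left(-10\right) = 4 - 160 = -156$)
$\frac{1}{X + \left(-33\right) 17 \cdot 0} = \frac{1}{-156 + \left(-33\right) 17 \cdot 0} = \frac{1}{-156 - 0} = \frac{1}{-156 + 0} = \frac{1}{-156} = - \frac{1}{156}$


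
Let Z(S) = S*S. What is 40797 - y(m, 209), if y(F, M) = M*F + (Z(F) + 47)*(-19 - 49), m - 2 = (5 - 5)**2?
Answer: 43847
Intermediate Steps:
Z(S) = S**2
m = 2 (m = 2 + (5 - 5)**2 = 2 + 0**2 = 2 + 0 = 2)
y(F, M) = -3196 - 68*F**2 + F*M (y(F, M) = M*F + (F**2 + 47)*(-19 - 49) = F*M + (47 + F**2)*(-68) = F*M + (-3196 - 68*F**2) = -3196 - 68*F**2 + F*M)
40797 - y(m, 209) = 40797 - (-3196 - 68*2**2 + 2*209) = 40797 - (-3196 - 68*4 + 418) = 40797 - (-3196 - 272 + 418) = 40797 - 1*(-3050) = 40797 + 3050 = 43847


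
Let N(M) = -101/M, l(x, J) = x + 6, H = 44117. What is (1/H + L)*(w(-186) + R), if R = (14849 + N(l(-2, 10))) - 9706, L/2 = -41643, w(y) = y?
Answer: -72483477550147/176468 ≈ -4.1075e+8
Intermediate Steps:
L = -83286 (L = 2*(-41643) = -83286)
l(x, J) = 6 + x
R = 20471/4 (R = (14849 - 101/(6 - 2)) - 9706 = (14849 - 101/4) - 9706 = 59295/4 - 9706 = 20471/4 ≈ 5117.8)
(1/H + L)*(w(-186) + R) = (1/44117 - 83286)*(-186 + 20471/4) = (1/44117 - 83286)*(19727/4) = -3674328461/44117*19727/4 = -72483477550147/176468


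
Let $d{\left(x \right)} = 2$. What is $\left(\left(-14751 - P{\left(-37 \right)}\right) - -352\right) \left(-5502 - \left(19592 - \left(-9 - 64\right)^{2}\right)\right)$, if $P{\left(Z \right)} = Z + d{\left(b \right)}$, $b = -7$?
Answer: $283904460$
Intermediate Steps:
$P{\left(Z \right)} = 2 + Z$ ($P{\left(Z \right)} = Z + 2 = 2 + Z$)
$\left(\left(-14751 - P{\left(-37 \right)}\right) - -352\right) \left(-5502 - \left(19592 - \left(-9 - 64\right)^{2}\right)\right) = \left(\left(-14751 - \left(2 - 37\right)\right) - -352\right) \left(-5502 - \left(19592 - \left(-9 - 64\right)^{2}\right)\right) = \left(\left(-14751 - -35\right) + \left(-56 + 408\right)\right) \left(-5502 - \left(19592 - \left(-73\right)^{2}\right)\right) = \left(\left(-14751 + 35\right) + 352\right) \left(-5502 + \left(-19592 + 5329\right)\right) = \left(-14716 + 352\right) \left(-5502 - 14263\right) = \left(-14364\right) \left(-19765\right) = 283904460$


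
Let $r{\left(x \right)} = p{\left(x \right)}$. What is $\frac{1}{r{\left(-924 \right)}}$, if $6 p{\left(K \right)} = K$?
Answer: $- \frac{1}{154} \approx -0.0064935$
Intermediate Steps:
$p{\left(K \right)} = \frac{K}{6}$
$r{\left(x \right)} = \frac{x}{6}$
$\frac{1}{r{\left(-924 \right)}} = \frac{1}{\frac{1}{6} \left(-924\right)} = \frac{1}{-154} = - \frac{1}{154}$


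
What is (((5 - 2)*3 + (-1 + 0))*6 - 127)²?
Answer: 6241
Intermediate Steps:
(((5 - 2)*3 + (-1 + 0))*6 - 127)² = ((3*3 - 1)*6 - 127)² = ((9 - 1)*6 - 127)² = (8*6 - 127)² = (48 - 127)² = (-79)² = 6241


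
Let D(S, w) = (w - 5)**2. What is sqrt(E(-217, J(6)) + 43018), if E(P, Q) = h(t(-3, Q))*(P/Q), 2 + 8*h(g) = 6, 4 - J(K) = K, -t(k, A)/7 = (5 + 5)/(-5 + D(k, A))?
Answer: sqrt(172289)/2 ≈ 207.54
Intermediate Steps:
D(S, w) = (-5 + w)**2
t(k, A) = -70/(-5 + (-5 + A)**2) (t(k, A) = -7*(5 + 5)/(-5 + (-5 + A)**2) = -70/(-5 + (-5 + A)**2))
J(K) = 4 - K
h(g) = 1/2 (h(g) = -1/4 + (1/8)*6 = -1/4 + 3/4 = 1/2)
E(P, Q) = P/(2*Q) (E(P, Q) = (P/Q)/2 = P/(2*Q))
sqrt(E(-217, J(6)) + 43018) = sqrt((1/2)*(-217)/(4 - 1*6) + 43018) = sqrt((1/2)*(-217)/(4 - 6) + 43018) = sqrt((1/2)*(-217)/(-2) + 43018) = sqrt((1/2)*(-217)*(-1/2) + 43018) = sqrt(217/4 + 43018) = sqrt(172289/4) = sqrt(172289)/2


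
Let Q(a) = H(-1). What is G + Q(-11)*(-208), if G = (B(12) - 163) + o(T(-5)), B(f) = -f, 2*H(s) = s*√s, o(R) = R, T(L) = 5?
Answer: -170 + 104*I ≈ -170.0 + 104.0*I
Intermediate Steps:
H(s) = s^(3/2)/2 (H(s) = (s*√s)/2 = s^(3/2)/2)
Q(a) = -I/2 (Q(a) = (-1)^(3/2)/2 = (-I)/2 = -I/2)
G = -170 (G = (-1*12 - 163) + 5 = (-12 - 163) + 5 = -175 + 5 = -170)
G + Q(-11)*(-208) = -170 - I/2*(-208) = -170 + 104*I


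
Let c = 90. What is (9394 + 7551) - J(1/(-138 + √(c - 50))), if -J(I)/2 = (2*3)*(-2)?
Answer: 16921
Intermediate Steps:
J(I) = 24 (J(I) = -2*2*3*(-2) = -12*(-2) = -2*(-12) = 24)
(9394 + 7551) - J(1/(-138 + √(c - 50))) = (9394 + 7551) - 1*24 = 16945 - 24 = 16921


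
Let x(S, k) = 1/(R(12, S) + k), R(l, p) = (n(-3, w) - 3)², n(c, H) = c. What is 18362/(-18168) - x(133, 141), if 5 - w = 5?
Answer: -181569/178652 ≈ -1.0163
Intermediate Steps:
w = 0 (w = 5 - 1*5 = 5 - 5 = 0)
R(l, p) = 36 (R(l, p) = (-3 - 3)² = (-6)² = 36)
x(S, k) = 1/(36 + k)
18362/(-18168) - x(133, 141) = 18362/(-18168) - 1/(36 + 141) = 18362*(-1/18168) - 1/177 = -9181/9084 - 1*1/177 = -9181/9084 - 1/177 = -181569/178652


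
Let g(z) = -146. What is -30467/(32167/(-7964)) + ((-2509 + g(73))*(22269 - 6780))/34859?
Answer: 7135346424227/1121309453 ≈ 6363.4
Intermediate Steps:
-30467/(32167/(-7964)) + ((-2509 + g(73))*(22269 - 6780))/34859 = -30467/(32167/(-7964)) + ((-2509 - 146)*(22269 - 6780))/34859 = -30467/(32167*(-1/7964)) - 2655*15489*(1/34859) = -30467/(-32167/7964) - 41123295*1/34859 = -30467*(-7964/32167) - 41123295/34859 = 242639188/32167 - 41123295/34859 = 7135346424227/1121309453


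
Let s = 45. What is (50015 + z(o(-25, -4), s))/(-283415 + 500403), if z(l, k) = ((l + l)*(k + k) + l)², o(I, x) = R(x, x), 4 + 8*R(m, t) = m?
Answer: 20694/54247 ≈ 0.38148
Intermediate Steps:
R(m, t) = -½ + m/8
o(I, x) = -½ + x/8
z(l, k) = (l + 4*k*l)² (z(l, k) = ((2*l)*(2*k) + l)² = (4*k*l + l)² = (l + 4*k*l)²)
(50015 + z(o(-25, -4), s))/(-283415 + 500403) = (50015 + (-½ + (⅛)*(-4))²*(1 + 4*45)²)/(-283415 + 500403) = (50015 + (-½ - ½)²*(1 + 180)²)/216988 = (50015 + (-1)²*181²)*(1/216988) = (50015 + 1*32761)*(1/216988) = (50015 + 32761)*(1/216988) = 82776*(1/216988) = 20694/54247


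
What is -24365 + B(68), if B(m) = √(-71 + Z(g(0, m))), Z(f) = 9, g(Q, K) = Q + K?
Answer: -24365 + I*√62 ≈ -24365.0 + 7.874*I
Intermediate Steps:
g(Q, K) = K + Q
B(m) = I*√62 (B(m) = √(-71 + 9) = √(-62) = I*√62)
-24365 + B(68) = -24365 + I*√62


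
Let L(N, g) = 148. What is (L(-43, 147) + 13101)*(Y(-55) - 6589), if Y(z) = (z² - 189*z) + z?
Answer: 89775224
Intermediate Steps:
Y(z) = z² - 188*z
(L(-43, 147) + 13101)*(Y(-55) - 6589) = (148 + 13101)*(-55*(-188 - 55) - 6589) = 13249*(-55*(-243) - 6589) = 13249*(13365 - 6589) = 13249*6776 = 89775224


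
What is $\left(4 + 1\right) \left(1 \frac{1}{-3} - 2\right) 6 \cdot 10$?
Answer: $-700$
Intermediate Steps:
$\left(4 + 1\right) \left(1 \frac{1}{-3} - 2\right) 6 \cdot 10 = 5 \left(1 \left(- \frac{1}{3}\right) - 2\right) 6 \cdot 10 = 5 \left(- \frac{1}{3} - 2\right) 6 \cdot 10 = 5 \left(- \frac{7}{3}\right) 6 \cdot 10 = \left(- \frac{35}{3}\right) 6 \cdot 10 = \left(-70\right) 10 = -700$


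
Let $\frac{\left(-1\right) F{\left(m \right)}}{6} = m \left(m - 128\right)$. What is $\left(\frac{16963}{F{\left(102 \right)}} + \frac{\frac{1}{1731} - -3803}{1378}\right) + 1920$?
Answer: $\frac{936143030519}{486604872} \approx 1923.8$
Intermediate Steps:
$F{\left(m \right)} = - 6 m \left(-128 + m\right)$ ($F{\left(m \right)} = - 6 m \left(m - 128\right) = - 6 m \left(-128 + m\right)$)
$\left(\frac{16963}{F{\left(102 \right)}} + \frac{\frac{1}{1731} - -3803}{1378}\right) + 1920 = \left(\frac{16963}{6 \cdot 102 \left(128 - 102\right)} + \frac{\frac{1}{1731} - -3803}{1378}\right) + 1920 = \left(\frac{16963}{6 \cdot 102 \left(128 - 102\right)} + \left(\frac{1}{1731} + 3803\right) \frac{1}{1378}\right) + 1920 = \left(\frac{16963}{6 \cdot 102 \cdot 26} + \frac{6582994}{1731} \cdot \frac{1}{1378}\right) + 1920 = \left(\frac{16963}{15912} + \frac{3291497}{1192659}\right) + 1920 = \frac{1861676279}{486604872} + 1920 = \frac{936143030519}{486604872}$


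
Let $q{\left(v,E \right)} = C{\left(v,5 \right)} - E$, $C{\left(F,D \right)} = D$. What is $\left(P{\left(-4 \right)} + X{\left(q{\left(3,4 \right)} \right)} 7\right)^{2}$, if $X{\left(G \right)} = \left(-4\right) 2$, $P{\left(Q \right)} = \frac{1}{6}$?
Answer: $\frac{112225}{36} \approx 3117.4$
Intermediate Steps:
$q{\left(v,E \right)} = 5 - E$
$P{\left(Q \right)} = \frac{1}{6}$
$X{\left(G \right)} = -8$
$\left(P{\left(-4 \right)} + X{\left(q{\left(3,4 \right)} \right)} 7\right)^{2} = \left(\frac{1}{6} - 56\right)^{2} = \left(- \frac{335}{6}\right)^{2} = \frac{112225}{36}$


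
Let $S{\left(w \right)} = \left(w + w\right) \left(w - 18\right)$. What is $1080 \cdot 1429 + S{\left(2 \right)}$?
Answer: $1543256$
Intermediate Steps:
$S{\left(w \right)} = 2 w \left(-18 + w\right)$
$1080 \cdot 1429 + S{\left(2 \right)} = 1080 \cdot 1429 + 2 \cdot 2 \left(-18 + 2\right) = 1543320 + 2 \cdot 2 \left(-16\right) = 1543320 - 64 = 1543256$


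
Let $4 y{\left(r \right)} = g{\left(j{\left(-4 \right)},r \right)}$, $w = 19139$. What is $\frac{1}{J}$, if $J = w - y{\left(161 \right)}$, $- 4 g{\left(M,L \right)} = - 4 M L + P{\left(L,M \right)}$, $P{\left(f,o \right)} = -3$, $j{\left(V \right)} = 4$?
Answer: $\frac{16}{303645} \approx 5.2693 \cdot 10^{-5}$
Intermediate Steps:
$g{\left(M,L \right)} = \frac{3}{4} + L M$ ($g{\left(M,L \right)} = - \frac{- 4 M L - 3}{4} = - \frac{- 4 L M - 3}{4} = - \frac{-3 - 4 L M}{4} = \frac{3}{4} + L M$)
$y{\left(r \right)} = \frac{3}{16} + r$ ($y{\left(r \right)} = \frac{\frac{3}{4} + r 4}{4} = \frac{\frac{3}{4} + 4 r}{4} = \frac{3}{16} + r$)
$J = \frac{303645}{16}$ ($J = 19139 - \left(\frac{3}{16} + 161\right) = 19139 - \frac{2579}{16} = \frac{303645}{16} \approx 18978.0$)
$\frac{1}{J} = \frac{1}{\frac{303645}{16}} = \frac{16}{303645}$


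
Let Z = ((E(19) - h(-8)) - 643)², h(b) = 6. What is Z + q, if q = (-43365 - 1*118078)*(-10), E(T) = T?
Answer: 2011330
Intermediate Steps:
q = 1614430 (q = (-43365 - 118078)*(-10) = -161443*(-10) = 1614430)
Z = 396900 (Z = ((19 - 1*6) - 643)² = ((19 - 6) - 643)² = (13 - 643)² = (-630)² = 396900)
Z + q = 396900 + 1614430 = 2011330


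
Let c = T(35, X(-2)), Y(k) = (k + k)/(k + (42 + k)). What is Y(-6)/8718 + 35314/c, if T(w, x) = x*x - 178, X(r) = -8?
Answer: -128278124/414105 ≈ -309.77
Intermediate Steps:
Y(k) = 2*k/(42 + 2*k) (Y(k) = (2*k)/(42 + 2*k) = 2*k/(42 + 2*k))
T(w, x) = -178 + x**2 (T(w, x) = x**2 - 178 = -178 + x**2)
c = -114 (c = -178 + (-8)**2 = -178 + 64 = -114)
Y(-6)/8718 + 35314/c = -6/(21 - 6)/8718 + 35314/(-114) = -6/15*(1/8718) + 35314*(-1/114) = -6*1/15*(1/8718) - 17657/57 = -2/5*1/8718 - 17657/57 = -1/21795 - 17657/57 = -128278124/414105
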